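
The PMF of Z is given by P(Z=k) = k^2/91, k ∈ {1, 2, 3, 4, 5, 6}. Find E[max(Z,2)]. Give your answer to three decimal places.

E[max(Z,2)] = Σ max(z,2)·P(Z=z)
 = 2·1/91 + 2·4/91 + 3·9/91 + 4·16/91 + 5·25/91 + 6·36/91
 = 2/91 + 8/91 + 27/91 + 64/91 + 125/91 + 216/91
 = 34/7

4.857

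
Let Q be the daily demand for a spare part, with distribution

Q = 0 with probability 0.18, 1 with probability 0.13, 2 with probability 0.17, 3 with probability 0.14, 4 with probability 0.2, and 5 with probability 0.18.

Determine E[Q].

E[Q] = Σ q·P(Q=q)
 = 0·0.18 + 1·0.13 + 2·0.17 + 3·0.14 + 4·0.2 + 5·0.18
 = 0 + 0.13 + 0.34 + 0.42 + 0.8 + 0.9
 = 2.59

2.59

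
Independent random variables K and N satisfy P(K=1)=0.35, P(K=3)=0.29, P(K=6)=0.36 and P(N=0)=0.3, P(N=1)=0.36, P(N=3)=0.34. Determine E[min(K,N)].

E[min(K,N)] = Σ_k Σ_n min(k,n) · P(K=k)P(N=n)
 = 0·0.105 + 1·0.126 + 1·0.119 + 0·0.087 + 1·0.1044 + 3·0.0986 + 0·0.108 + 1·0.1296 + 3·0.1224
 = 0 + 0.126 + 0.119 + 0 + 0.1044 + 0.2958 + 0 + 0.1296 + 0.3672
 = 1.142

1.142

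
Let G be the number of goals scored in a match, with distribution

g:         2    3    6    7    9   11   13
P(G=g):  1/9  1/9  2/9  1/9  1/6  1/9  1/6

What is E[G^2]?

E[G^2] = Σ g^2·P(G=g)
 = 4·1/9 + 9·1/9 + 36·2/9 + 49·1/9 + 81·1/6 + 121·1/9 + 169·1/6
 = 4/9 + 1 + 8 + 49/9 + 27/2 + 121/9 + 169/6
 = 70

70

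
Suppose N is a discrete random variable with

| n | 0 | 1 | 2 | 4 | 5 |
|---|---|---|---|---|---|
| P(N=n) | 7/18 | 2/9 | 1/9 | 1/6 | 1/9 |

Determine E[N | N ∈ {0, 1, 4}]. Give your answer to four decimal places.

P(N ∈ {0, 1, 4}) = 7/18 + 2/9 + 1/6 = 7/9.
E[N | N ∈ {0, 1, 4}] = [0·7/18 + 1·2/9 + 4·1/6] / (7/9)
 = 8/9 / (7/9)
 = 8/7

1.1429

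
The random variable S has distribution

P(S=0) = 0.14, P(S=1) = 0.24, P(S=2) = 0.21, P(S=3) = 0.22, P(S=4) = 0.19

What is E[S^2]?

6.1

E[S^2] = Σ s^2·P(S=s)
 = 0·0.14 + 1·0.24 + 4·0.21 + 9·0.22 + 16·0.19
 = 0 + 0.24 + 0.84 + 1.98 + 3.04
 = 6.1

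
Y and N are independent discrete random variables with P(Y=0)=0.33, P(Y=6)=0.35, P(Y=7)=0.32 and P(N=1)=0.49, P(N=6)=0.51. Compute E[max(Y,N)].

5.5115

E[max(Y,N)] = Σ_y Σ_n max(y,n) · P(Y=y)P(N=n)
 = 1·0.1617 + 6·0.1683 + 6·0.1715 + 6·0.1785 + 7·0.1568 + 7·0.1632
 = 0.1617 + 1.0098 + 1.029 + 1.071 + 1.0976 + 1.1424
 = 5.5115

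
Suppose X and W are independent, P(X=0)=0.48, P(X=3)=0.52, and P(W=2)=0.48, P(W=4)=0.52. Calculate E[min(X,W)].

E[min(X,W)] = Σ_x Σ_w min(x,w) · P(X=x)P(W=w)
 = 0·0.2304 + 0·0.2496 + 2·0.2496 + 3·0.2704
 = 0 + 0 + 0.4992 + 0.8112
 = 1.3104

1.3104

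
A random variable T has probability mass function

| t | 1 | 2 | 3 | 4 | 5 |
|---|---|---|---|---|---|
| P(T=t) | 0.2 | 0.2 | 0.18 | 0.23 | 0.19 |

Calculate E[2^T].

E[2^T] = Σ 2^t·P(T=t)
 = 2·0.2 + 4·0.2 + 8·0.18 + 16·0.23 + 32·0.19
 = 0.4 + 0.8 + 1.44 + 3.68 + 6.08
 = 12.4

12.4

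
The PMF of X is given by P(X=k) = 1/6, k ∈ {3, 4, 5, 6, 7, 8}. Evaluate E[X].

E[X] = Σ x·P(X=x)
 = 3·1/6 + 4·1/6 + 5·1/6 + 6·1/6 + 7·1/6 + 8·1/6
 = 1/2 + 2/3 + 5/6 + 1 + 7/6 + 4/3
 = 11/2

5.5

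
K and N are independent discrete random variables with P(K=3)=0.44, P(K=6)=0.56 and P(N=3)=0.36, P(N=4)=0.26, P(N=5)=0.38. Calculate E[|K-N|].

1.5576

E[|K-N|] = Σ_k Σ_n |k-n| · P(K=k)P(N=n)
 = 0·0.1584 + 1·0.1144 + 2·0.1672 + 3·0.2016 + 2·0.1456 + 1·0.2128
 = 0 + 0.1144 + 0.3344 + 0.6048 + 0.2912 + 0.2128
 = 1.5576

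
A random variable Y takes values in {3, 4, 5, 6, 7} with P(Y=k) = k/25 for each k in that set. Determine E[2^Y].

61.12

E[2^Y] = Σ 2^y·P(Y=y)
 = 8·3/25 + 16·4/25 + 32·1/5 + 64·6/25 + 128·7/25
 = 24/25 + 64/25 + 32/5 + 384/25 + 896/25
 = 1528/25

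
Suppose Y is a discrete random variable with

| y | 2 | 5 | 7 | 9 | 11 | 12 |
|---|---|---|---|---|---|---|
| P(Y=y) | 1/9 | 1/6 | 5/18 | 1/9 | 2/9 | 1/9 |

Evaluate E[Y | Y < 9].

P(Y < 9) = 1/9 + 1/6 + 5/18 = 5/9.
E[Y | Y < 9] = [2·1/9 + 5·1/6 + 7·5/18] / (5/9)
 = 3 / (5/9)
 = 27/5

5.4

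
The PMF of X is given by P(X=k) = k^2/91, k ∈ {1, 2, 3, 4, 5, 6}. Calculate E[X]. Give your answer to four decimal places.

E[X] = Σ x·P(X=x)
 = 1·1/91 + 2·4/91 + 3·9/91 + 4·16/91 + 5·25/91 + 6·36/91
 = 1/91 + 8/91 + 27/91 + 64/91 + 125/91 + 216/91
 = 63/13

4.8462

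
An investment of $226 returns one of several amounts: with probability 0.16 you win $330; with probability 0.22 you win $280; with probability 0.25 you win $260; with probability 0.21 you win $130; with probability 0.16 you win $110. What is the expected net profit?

E[payout] = 330·0.16 + 280·0.22 + 260·0.25 + 130·0.21 + 110·0.16
 = 52.8 + 61.6 + 65 + 27.3 + 17.6
 = 224.3
Net = 224.3 - 226 = -1.7

-1.7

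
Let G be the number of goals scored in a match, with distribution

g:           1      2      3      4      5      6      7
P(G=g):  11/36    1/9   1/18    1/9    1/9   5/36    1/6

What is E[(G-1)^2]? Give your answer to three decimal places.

12.583

E[(G-1)^2] = Σ (g-1)^2·P(G=g)
 = 0·11/36 + 1·1/9 + 4·1/18 + 9·1/9 + 16·1/9 + 25·5/36 + 36·1/6
 = 0 + 1/9 + 2/9 + 1 + 16/9 + 125/36 + 6
 = 151/12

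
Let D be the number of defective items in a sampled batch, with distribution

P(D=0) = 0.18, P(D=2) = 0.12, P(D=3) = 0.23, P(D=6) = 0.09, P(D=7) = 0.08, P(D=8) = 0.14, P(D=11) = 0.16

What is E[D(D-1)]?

E[D(D-1)] = Σ d(d-1)·P(D=d)
 = 0·0.18 + 2·0.12 + 6·0.23 + 30·0.09 + 42·0.08 + 56·0.14 + 110·0.16
 = 0 + 0.24 + 1.38 + 2.7 + 3.36 + 7.84 + 17.6
 = 33.12

33.12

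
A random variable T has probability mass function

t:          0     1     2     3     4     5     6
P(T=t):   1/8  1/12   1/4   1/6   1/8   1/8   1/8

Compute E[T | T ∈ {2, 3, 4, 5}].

3.1875

P(T ∈ {2, 3, 4, 5}) = 1/4 + 1/6 + 1/8 + 1/8 = 2/3.
E[T | T ∈ {2, 3, 4, 5}] = [2·1/4 + 3·1/6 + 4·1/8 + 5·1/8] / (2/3)
 = 17/8 / (2/3)
 = 51/16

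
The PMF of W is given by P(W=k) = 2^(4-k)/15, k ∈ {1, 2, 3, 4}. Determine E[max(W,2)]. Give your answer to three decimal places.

2.267

E[max(W,2)] = Σ max(w,2)·P(W=w)
 = 2·8/15 + 2·4/15 + 3·2/15 + 4·1/15
 = 16/15 + 8/15 + 2/5 + 4/15
 = 34/15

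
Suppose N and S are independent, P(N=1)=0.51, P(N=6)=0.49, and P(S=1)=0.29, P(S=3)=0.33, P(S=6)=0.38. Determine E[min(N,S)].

E[min(N,S)] = Σ_n Σ_s min(n,s) · P(N=n)P(S=s)
 = 1·0.1479 + 1·0.1683 + 1·0.1938 + 1·0.1421 + 3·0.1617 + 6·0.1862
 = 0.1479 + 0.1683 + 0.1938 + 0.1421 + 0.4851 + 1.1172
 = 2.2544

2.2544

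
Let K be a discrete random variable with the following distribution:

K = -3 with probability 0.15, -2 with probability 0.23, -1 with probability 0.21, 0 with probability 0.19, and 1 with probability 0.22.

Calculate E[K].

-0.9

E[K] = Σ k·P(K=k)
 = (-3)·0.15 + (-2)·0.23 + (-1)·0.21 + 0·0.19 + 1·0.22
 = (-0.45) + (-0.46) + (-0.21) + 0 + 0.22
 = -0.9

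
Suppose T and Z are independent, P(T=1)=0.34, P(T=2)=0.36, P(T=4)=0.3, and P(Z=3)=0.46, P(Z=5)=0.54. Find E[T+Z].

6.34

E[T+Z] = Σ_t Σ_z (t+z) · P(T=t)P(Z=z)
 = 4·0.1564 + 6·0.1836 + 5·0.1656 + 7·0.1944 + 7·0.138 + 9·0.162
 = 0.6256 + 1.1016 + 0.828 + 1.3608 + 0.966 + 1.458
 = 6.34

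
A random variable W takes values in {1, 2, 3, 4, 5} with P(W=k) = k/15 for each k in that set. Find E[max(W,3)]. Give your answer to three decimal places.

E[max(W,3)] = Σ max(w,3)·P(W=w)
 = 3·1/15 + 3·2/15 + 3·1/5 + 4·4/15 + 5·1/3
 = 1/5 + 2/5 + 3/5 + 16/15 + 5/3
 = 59/15

3.933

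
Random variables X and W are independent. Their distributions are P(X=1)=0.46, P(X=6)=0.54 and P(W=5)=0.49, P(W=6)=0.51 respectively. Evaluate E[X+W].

9.21

E[X+W] = Σ_x Σ_w (x+w) · P(X=x)P(W=w)
 = 6·0.2254 + 7·0.2346 + 11·0.2646 + 12·0.2754
 = 1.3524 + 1.6422 + 2.9106 + 3.3048
 = 9.21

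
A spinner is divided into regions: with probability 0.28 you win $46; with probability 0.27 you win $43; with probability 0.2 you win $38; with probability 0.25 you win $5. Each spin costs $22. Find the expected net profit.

11.34

E[payout] = 46·0.28 + 43·0.27 + 38·0.2 + 5·0.25
 = 12.88 + 11.61 + 7.6 + 1.25
 = 33.34
Net = 33.34 - 22 = 11.34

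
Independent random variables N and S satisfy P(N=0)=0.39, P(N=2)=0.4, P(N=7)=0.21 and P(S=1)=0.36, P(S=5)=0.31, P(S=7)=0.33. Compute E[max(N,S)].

E[max(N,S)] = Σ_n Σ_s max(n,s) · P(N=n)P(S=s)
 = 1·0.1404 + 5·0.1209 + 7·0.1287 + 2·0.144 + 5·0.124 + 7·0.132 + 7·0.0756 + 7·0.0651 + 7·0.0693
 = 0.1404 + 0.6045 + 0.9009 + 0.288 + 0.62 + 0.924 + 0.5292 + 0.4557 + 0.4851
 = 4.9478

4.9478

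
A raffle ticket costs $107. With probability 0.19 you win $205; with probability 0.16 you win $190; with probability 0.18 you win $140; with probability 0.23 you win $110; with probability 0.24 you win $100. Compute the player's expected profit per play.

E[payout] = 205·0.19 + 190·0.16 + 140·0.18 + 110·0.23 + 100·0.24
 = 38.95 + 30.4 + 25.2 + 25.3 + 24
 = 143.85
Net = 143.85 - 107 = 36.85

36.85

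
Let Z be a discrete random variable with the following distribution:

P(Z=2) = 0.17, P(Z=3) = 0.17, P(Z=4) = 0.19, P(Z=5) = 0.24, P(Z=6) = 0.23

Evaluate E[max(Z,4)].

E[max(Z,4)] = Σ max(z,4)·P(Z=z)
 = 4·0.17 + 4·0.17 + 4·0.19 + 5·0.24 + 6·0.23
 = 0.68 + 0.68 + 0.76 + 1.2 + 1.38
 = 4.7

4.7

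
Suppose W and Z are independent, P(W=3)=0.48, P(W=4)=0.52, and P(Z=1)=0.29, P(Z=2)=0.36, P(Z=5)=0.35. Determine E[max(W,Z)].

4.038

E[max(W,Z)] = Σ_w Σ_z max(w,z) · P(W=w)P(Z=z)
 = 3·0.1392 + 3·0.1728 + 5·0.168 + 4·0.1508 + 4·0.1872 + 5·0.182
 = 0.4176 + 0.5184 + 0.84 + 0.6032 + 0.7488 + 0.91
 = 4.038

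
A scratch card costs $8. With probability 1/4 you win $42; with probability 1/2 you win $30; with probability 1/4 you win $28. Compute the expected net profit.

24.5

E[payout] = 42·1/4 + 30·1/2 + 28·1/4
 = 21/2 + 15 + 7
 = 65/2
Net = 65/2 - 8 = 49/2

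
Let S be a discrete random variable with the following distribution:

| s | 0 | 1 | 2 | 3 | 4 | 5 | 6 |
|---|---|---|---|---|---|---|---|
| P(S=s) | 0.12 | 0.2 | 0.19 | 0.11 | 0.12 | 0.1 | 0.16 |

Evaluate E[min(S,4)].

2.43

E[min(S,4)] = Σ min(s,4)·P(S=s)
 = 0·0.12 + 1·0.2 + 2·0.19 + 3·0.11 + 4·0.12 + 4·0.1 + 4·0.16
 = 0 + 0.2 + 0.38 + 0.33 + 0.48 + 0.4 + 0.64
 = 2.43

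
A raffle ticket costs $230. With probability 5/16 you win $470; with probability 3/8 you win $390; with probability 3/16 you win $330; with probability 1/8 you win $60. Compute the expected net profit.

E[payout] = 470·5/16 + 390·3/8 + 330·3/16 + 60·1/8
 = 1175/8 + 585/4 + 495/8 + 15/2
 = 725/2
Net = 725/2 - 230 = 265/2

132.5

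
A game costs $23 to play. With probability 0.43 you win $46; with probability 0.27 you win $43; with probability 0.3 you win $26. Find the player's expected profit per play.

16.19

E[payout] = 46·0.43 + 43·0.27 + 26·0.3
 = 19.78 + 11.61 + 7.8
 = 39.19
Net = 39.19 - 23 = 16.19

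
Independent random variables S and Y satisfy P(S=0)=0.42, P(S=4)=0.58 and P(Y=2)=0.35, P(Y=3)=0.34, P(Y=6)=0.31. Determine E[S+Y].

5.9

E[S+Y] = Σ_s Σ_y (s+y) · P(S=s)P(Y=y)
 = 2·0.147 + 3·0.1428 + 6·0.1302 + 6·0.203 + 7·0.1972 + 10·0.1798
 = 0.294 + 0.4284 + 0.7812 + 1.218 + 1.3804 + 1.798
 = 5.9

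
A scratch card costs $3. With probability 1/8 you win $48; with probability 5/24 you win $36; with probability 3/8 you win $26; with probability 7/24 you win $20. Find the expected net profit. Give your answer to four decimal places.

26.0833

E[payout] = 48·1/8 + 36·5/24 + 26·3/8 + 20·7/24
 = 6 + 15/2 + 39/4 + 35/6
 = 349/12
Net = 349/12 - 3 = 313/12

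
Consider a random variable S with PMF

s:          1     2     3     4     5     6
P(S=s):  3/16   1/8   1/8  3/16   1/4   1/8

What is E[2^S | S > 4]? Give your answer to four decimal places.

P(S > 4) = 1/4 + 1/8 = 3/8.
E[2^S | S > 4] = [32·1/4 + 64·1/8] / (3/8)
 = 16 / (3/8)
 = 128/3

42.6667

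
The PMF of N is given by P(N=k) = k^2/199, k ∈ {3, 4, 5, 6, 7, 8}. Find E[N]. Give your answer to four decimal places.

E[N] = Σ n·P(N=n)
 = 3·9/199 + 4·16/199 + 5·25/199 + 6·36/199 + 7·49/199 + 8·64/199
 = 27/199 + 64/199 + 125/199 + 216/199 + 343/199 + 512/199
 = 1287/199

6.4673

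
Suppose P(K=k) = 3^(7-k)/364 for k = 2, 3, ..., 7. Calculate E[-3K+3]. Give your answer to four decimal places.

-4.4753

E[-3K+3] = Σ (-3k+3)·P(K=k)
 = (-3)·243/364 + (-6)·81/364 + (-9)·27/364 + (-12)·9/364 + (-15)·3/364 + (-18)·1/364
 = (-729/364) + (-243/182) + (-243/364) + (-27/91) + (-45/364) + (-9/182)
 = -1629/364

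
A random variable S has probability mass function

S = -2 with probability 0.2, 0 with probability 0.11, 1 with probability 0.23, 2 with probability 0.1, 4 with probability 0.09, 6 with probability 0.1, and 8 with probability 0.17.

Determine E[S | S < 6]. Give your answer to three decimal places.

P(S < 6) = 0.2 + 0.11 + 0.23 + 0.1 + 0.09 = 0.73.
E[S | S < 6] = [(-2)·0.2 + 0·0.11 + 1·0.23 + 2·0.1 + 4·0.09] / 0.73
 = 0.39 / 0.73
 = 39/73

0.534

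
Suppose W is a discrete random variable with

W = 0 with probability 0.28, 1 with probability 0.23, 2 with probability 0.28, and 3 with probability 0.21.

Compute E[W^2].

3.24

E[W^2] = Σ w^2·P(W=w)
 = 0·0.28 + 1·0.23 + 4·0.28 + 9·0.21
 = 0 + 0.23 + 1.12 + 1.89
 = 3.24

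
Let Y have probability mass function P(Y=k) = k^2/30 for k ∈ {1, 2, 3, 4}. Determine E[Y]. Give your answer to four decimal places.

3.3333

E[Y] = Σ y·P(Y=y)
 = 1·1/30 + 2·2/15 + 3·3/10 + 4·8/15
 = 1/30 + 4/15 + 9/10 + 32/15
 = 10/3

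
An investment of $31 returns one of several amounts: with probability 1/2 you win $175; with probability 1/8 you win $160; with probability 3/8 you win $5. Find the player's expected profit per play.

78.375

E[payout] = 175·1/2 + 160·1/8 + 5·3/8
 = 175/2 + 20 + 15/8
 = 875/8
Net = 875/8 - 31 = 627/8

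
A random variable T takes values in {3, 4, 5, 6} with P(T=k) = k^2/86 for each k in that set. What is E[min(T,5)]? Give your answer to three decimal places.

4.605

E[min(T,5)] = Σ min(t,5)·P(T=t)
 = 3·9/86 + 4·8/43 + 5·25/86 + 5·18/43
 = 27/86 + 32/43 + 125/86 + 90/43
 = 198/43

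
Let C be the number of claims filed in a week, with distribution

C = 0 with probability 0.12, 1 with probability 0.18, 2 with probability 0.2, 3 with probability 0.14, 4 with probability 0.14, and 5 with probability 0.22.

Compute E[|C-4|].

E[|C-4|] = Σ |c-4|·P(C=c)
 = 4·0.12 + 3·0.18 + 2·0.2 + 1·0.14 + 0·0.14 + 1·0.22
 = 0.48 + 0.54 + 0.4 + 0.14 + 0 + 0.22
 = 1.78

1.78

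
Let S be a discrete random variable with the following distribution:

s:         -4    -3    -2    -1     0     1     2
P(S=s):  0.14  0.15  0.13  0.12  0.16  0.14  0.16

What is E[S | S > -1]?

1

P(S > -1) = 0.16 + 0.14 + 0.16 = 0.46.
E[S | S > -1] = [0·0.16 + 1·0.14 + 2·0.16] / 0.46
 = 0.46 / 0.46
 = 1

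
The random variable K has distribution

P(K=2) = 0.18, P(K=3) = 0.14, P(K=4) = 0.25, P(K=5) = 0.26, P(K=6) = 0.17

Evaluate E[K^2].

18.6

E[K^2] = Σ k^2·P(K=k)
 = 4·0.18 + 9·0.14 + 16·0.25 + 25·0.26 + 36·0.17
 = 0.72 + 1.26 + 4 + 6.5 + 6.12
 = 18.6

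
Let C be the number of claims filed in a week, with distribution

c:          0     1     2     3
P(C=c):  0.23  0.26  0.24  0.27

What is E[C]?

E[C] = Σ c·P(C=c)
 = 0·0.23 + 1·0.26 + 2·0.24 + 3·0.27
 = 0 + 0.26 + 0.48 + 0.81
 = 1.55

1.55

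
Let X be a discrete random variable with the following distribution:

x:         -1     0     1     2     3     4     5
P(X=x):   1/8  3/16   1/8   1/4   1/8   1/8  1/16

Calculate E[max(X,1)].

2.125

E[max(X,1)] = Σ max(x,1)·P(X=x)
 = 1·1/8 + 1·3/16 + 1·1/8 + 2·1/4 + 3·1/8 + 4·1/8 + 5·1/16
 = 1/8 + 3/16 + 1/8 + 1/2 + 3/8 + 1/2 + 5/16
 = 17/8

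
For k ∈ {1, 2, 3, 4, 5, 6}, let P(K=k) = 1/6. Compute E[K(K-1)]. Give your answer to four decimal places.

E[K(K-1)] = Σ k(k-1)·P(K=k)
 = 0·1/6 + 2·1/6 + 6·1/6 + 12·1/6 + 20·1/6 + 30·1/6
 = 0 + 1/3 + 1 + 2 + 10/3 + 5
 = 35/3

11.6667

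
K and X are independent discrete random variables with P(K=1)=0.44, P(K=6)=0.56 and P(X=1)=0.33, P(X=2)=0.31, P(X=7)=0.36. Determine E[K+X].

7.27

E[K+X] = Σ_k Σ_x (k+x) · P(K=k)P(X=x)
 = 2·0.1452 + 3·0.1364 + 8·0.1584 + 7·0.1848 + 8·0.1736 + 13·0.2016
 = 0.2904 + 0.4092 + 1.2672 + 1.2936 + 1.3888 + 2.6208
 = 7.27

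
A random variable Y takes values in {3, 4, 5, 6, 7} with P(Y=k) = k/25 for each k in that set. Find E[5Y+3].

30

E[5Y+3] = Σ (5y+3)·P(Y=y)
 = 18·3/25 + 23·4/25 + 28·1/5 + 33·6/25 + 38·7/25
 = 54/25 + 92/25 + 28/5 + 198/25 + 266/25
 = 30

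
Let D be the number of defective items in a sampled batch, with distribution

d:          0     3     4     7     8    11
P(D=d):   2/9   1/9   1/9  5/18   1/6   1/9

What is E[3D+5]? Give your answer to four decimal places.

20.8333

E[3D+5] = Σ (3d+5)·P(D=d)
 = 5·2/9 + 14·1/9 + 17·1/9 + 26·5/18 + 29·1/6 + 38·1/9
 = 10/9 + 14/9 + 17/9 + 65/9 + 29/6 + 38/9
 = 125/6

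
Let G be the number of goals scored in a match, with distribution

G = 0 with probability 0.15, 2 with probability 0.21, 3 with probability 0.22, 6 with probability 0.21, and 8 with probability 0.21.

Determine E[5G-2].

E[5G-2] = Σ (5g-2)·P(G=g)
 = (-2)·0.15 + 8·0.21 + 13·0.22 + 28·0.21 + 38·0.21
 = (-0.3) + 1.68 + 2.86 + 5.88 + 7.98
 = 18.1

18.1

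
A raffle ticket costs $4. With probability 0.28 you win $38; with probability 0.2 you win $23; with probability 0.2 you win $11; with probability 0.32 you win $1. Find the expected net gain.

E[payout] = 38·0.28 + 23·0.2 + 11·0.2 + 1·0.32
 = 10.64 + 4.6 + 2.2 + 0.32
 = 17.76
Net = 17.76 - 4 = 13.76

13.76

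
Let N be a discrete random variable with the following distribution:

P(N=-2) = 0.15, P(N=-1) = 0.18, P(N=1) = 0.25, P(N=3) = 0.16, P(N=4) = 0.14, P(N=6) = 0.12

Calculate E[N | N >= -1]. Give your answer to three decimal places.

2.153

P(N >= -1) = 0.18 + 0.25 + 0.16 + 0.14 + 0.12 = 0.85.
E[N | N >= -1] = [(-1)·0.18 + 1·0.25 + 3·0.16 + 4·0.14 + 6·0.12] / 0.85
 = 1.83 / 0.85
 = 183/85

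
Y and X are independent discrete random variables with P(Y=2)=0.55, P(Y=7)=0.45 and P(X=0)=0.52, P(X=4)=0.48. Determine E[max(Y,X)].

4.778

E[max(Y,X)] = Σ_y Σ_x max(y,x) · P(Y=y)P(X=x)
 = 2·0.286 + 4·0.264 + 7·0.234 + 7·0.216
 = 0.572 + 1.056 + 1.638 + 1.512
 = 4.778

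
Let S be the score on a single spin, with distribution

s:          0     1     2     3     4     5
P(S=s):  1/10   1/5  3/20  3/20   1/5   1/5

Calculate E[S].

E[S] = Σ s·P(S=s)
 = 0·1/10 + 1·1/5 + 2·3/20 + 3·3/20 + 4·1/5 + 5·1/5
 = 0 + 1/5 + 3/10 + 9/20 + 4/5 + 1
 = 11/4

2.75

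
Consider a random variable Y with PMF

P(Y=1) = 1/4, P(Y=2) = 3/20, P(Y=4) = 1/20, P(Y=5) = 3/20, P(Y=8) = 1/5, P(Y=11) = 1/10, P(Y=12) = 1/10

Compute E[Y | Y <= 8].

3.875

P(Y <= 8) = 1/4 + 3/20 + 1/20 + 3/20 + 1/5 = 4/5.
E[Y | Y <= 8] = [1·1/4 + 2·3/20 + 4·1/20 + 5·3/20 + 8·1/5] / (4/5)
 = 31/10 / (4/5)
 = 31/8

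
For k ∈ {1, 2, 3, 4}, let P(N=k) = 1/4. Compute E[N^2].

E[N^2] = Σ n^2·P(N=n)
 = 1·1/4 + 4·1/4 + 9·1/4 + 16·1/4
 = 1/4 + 1 + 9/4 + 4
 = 15/2

7.5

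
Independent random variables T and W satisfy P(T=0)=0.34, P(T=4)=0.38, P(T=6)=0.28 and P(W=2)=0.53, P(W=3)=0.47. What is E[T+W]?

E[T+W] = Σ_t Σ_w (t+w) · P(T=t)P(W=w)
 = 2·0.1802 + 3·0.1598 + 6·0.2014 + 7·0.1786 + 8·0.1484 + 9·0.1316
 = 0.3604 + 0.4794 + 1.2084 + 1.2502 + 1.1872 + 1.1844
 = 5.67

5.67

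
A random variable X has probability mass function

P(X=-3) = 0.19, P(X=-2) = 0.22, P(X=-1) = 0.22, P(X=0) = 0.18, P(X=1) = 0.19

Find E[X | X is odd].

-1

P(X is odd) = 0.19 + 0.22 + 0.19 = 0.6.
E[X | X is odd] = [(-3)·0.19 + (-1)·0.22 + 1·0.19] / 0.6
 = -0.6 / 0.6
 = -1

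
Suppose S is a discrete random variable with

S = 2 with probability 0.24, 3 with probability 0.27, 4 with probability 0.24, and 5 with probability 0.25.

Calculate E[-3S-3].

E[-3S-3] = Σ (-3s-3)·P(S=s)
 = (-9)·0.24 + (-12)·0.27 + (-15)·0.24 + (-18)·0.25
 = (-2.16) + (-3.24) + (-3.6) + (-4.5)
 = -13.5

-13.5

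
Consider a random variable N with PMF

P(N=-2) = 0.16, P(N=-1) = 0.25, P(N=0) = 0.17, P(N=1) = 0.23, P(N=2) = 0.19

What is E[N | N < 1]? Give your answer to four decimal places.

P(N < 1) = 0.16 + 0.25 + 0.17 = 0.58.
E[N | N < 1] = [(-2)·0.16 + (-1)·0.25 + 0·0.17] / 0.58
 = -0.57 / 0.58
 = -57/58

-0.9828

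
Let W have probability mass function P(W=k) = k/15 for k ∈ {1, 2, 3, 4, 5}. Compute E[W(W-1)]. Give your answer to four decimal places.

E[W(W-1)] = Σ w(w-1)·P(W=w)
 = 0·1/15 + 2·2/15 + 6·1/5 + 12·4/15 + 20·1/3
 = 0 + 4/15 + 6/5 + 16/5 + 20/3
 = 34/3

11.3333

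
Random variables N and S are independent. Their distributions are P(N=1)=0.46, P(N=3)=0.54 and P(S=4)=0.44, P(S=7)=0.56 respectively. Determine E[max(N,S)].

E[max(N,S)] = Σ_n Σ_s max(n,s) · P(N=n)P(S=s)
 = 4·0.2024 + 7·0.2576 + 4·0.2376 + 7·0.3024
 = 0.8096 + 1.8032 + 0.9504 + 2.1168
 = 5.68

5.68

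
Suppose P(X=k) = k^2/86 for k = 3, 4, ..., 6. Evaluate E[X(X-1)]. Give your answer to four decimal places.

21.2326

E[X(X-1)] = Σ x(x-1)·P(X=x)
 = 6·9/86 + 12·8/43 + 20·25/86 + 30·18/43
 = 27/43 + 96/43 + 250/43 + 540/43
 = 913/43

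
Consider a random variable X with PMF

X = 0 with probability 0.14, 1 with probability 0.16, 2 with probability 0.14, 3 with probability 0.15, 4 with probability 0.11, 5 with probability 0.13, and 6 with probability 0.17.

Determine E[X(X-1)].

E[X(X-1)] = Σ x(x-1)·P(X=x)
 = 0·0.14 + 0·0.16 + 2·0.14 + 6·0.15 + 12·0.11 + 20·0.13 + 30·0.17
 = 0 + 0 + 0.28 + 0.9 + 1.32 + 2.6 + 5.1
 = 10.2

10.2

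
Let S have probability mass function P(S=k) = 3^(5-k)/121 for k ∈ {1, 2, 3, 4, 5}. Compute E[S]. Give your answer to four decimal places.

E[S] = Σ s·P(S=s)
 = 1·81/121 + 2·27/121 + 3·9/121 + 4·3/121 + 5·1/121
 = 81/121 + 54/121 + 27/121 + 12/121 + 5/121
 = 179/121

1.4793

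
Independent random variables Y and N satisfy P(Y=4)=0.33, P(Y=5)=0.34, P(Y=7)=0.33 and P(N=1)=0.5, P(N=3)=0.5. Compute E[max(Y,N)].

5.33

E[max(Y,N)] = Σ_y Σ_n max(y,n) · P(Y=y)P(N=n)
 = 4·0.165 + 4·0.165 + 5·0.17 + 5·0.17 + 7·0.165 + 7·0.165
 = 0.66 + 0.66 + 0.85 + 0.85 + 1.155 + 1.155
 = 5.33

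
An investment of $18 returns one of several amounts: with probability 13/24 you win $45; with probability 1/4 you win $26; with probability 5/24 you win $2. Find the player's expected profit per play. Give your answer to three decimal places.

13.292

E[payout] = 45·13/24 + 26·1/4 + 2·5/24
 = 195/8 + 13/2 + 5/12
 = 751/24
Net = 751/24 - 18 = 319/24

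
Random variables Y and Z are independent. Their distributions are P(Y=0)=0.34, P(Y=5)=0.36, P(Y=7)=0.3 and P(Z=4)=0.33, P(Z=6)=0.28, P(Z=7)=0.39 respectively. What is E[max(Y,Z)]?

E[max(Y,Z)] = Σ_y Σ_z max(y,z) · P(Y=y)P(Z=z)
 = 4·0.1122 + 6·0.0952 + 7·0.1326 + 5·0.1188 + 6·0.1008 + 7·0.1404 + 7·0.099 + 7·0.084 + 7·0.117
 = 0.4488 + 0.5712 + 0.9282 + 0.594 + 0.6048 + 0.9828 + 0.693 + 0.588 + 0.819
 = 6.2298

6.2298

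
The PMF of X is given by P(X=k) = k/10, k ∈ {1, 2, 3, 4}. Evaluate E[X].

3

E[X] = Σ x·P(X=x)
 = 1·1/10 + 2·1/5 + 3·3/10 + 4·2/5
 = 1/10 + 2/5 + 9/10 + 8/5
 = 3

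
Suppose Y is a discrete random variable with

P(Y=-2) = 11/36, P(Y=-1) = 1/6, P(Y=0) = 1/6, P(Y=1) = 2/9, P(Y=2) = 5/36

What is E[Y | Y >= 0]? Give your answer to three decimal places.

0.947

P(Y >= 0) = 1/6 + 2/9 + 5/36 = 19/36.
E[Y | Y >= 0] = [0·1/6 + 1·2/9 + 2·5/36] / (19/36)
 = 1/2 / (19/36)
 = 18/19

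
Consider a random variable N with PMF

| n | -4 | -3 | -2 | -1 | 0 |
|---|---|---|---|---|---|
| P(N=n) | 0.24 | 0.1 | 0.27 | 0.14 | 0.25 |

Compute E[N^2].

E[N^2] = Σ n^2·P(N=n)
 = 16·0.24 + 9·0.1 + 4·0.27 + 1·0.14 + 0·0.25
 = 3.84 + 0.9 + 1.08 + 0.14 + 0
 = 5.96

5.96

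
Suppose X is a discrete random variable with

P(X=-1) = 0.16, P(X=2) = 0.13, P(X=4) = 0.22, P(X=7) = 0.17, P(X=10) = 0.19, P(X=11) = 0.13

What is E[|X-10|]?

E[|X-10|] = Σ |x-10|·P(X=x)
 = 11·0.16 + 8·0.13 + 6·0.22 + 3·0.17 + 0·0.19 + 1·0.13
 = 1.76 + 1.04 + 1.32 + 0.51 + 0 + 0.13
 = 4.76

4.76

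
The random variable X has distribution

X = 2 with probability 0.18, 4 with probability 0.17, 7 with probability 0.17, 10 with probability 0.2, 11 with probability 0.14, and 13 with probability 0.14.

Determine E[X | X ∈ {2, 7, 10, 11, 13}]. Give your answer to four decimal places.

P(X ∈ {2, 7, 10, 11, 13}) = 0.18 + 0.17 + 0.2 + 0.14 + 0.14 = 0.83.
E[X | X ∈ {2, 7, 10, 11, 13}] = [2·0.18 + 7·0.17 + 10·0.2 + 11·0.14 + 13·0.14] / 0.83
 = 6.91 / 0.83
 = 691/83

8.3253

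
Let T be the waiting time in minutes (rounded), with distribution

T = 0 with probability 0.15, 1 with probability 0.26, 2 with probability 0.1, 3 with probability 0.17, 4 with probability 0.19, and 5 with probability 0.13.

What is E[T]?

2.38

E[T] = Σ t·P(T=t)
 = 0·0.15 + 1·0.26 + 2·0.1 + 3·0.17 + 4·0.19 + 5·0.13
 = 0 + 0.26 + 0.2 + 0.51 + 0.76 + 0.65
 = 2.38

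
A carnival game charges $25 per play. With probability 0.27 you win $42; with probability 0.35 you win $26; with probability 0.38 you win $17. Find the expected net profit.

E[payout] = 42·0.27 + 26·0.35 + 17·0.38
 = 11.34 + 9.1 + 6.46
 = 26.9
Net = 26.9 - 25 = 1.9

1.9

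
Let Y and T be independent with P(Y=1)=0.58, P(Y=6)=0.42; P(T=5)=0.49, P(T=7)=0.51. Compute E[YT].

E[YT] = Σ_y Σ_t yt · P(Y=y)P(T=t)
 = 5·0.2842 + 7·0.2958 + 30·0.2058 + 42·0.2142
 = 1.421 + 2.0706 + 6.174 + 8.9964
 = 18.662

18.662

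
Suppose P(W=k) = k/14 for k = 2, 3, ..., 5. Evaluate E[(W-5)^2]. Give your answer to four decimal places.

2.4286

E[(W-5)^2] = Σ (w-5)^2·P(W=w)
 = 9·1/7 + 4·3/14 + 1·2/7 + 0·5/14
 = 9/7 + 6/7 + 2/7 + 0
 = 17/7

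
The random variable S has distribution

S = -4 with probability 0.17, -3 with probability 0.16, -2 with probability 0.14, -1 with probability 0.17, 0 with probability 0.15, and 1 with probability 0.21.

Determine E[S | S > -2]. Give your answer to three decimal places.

0.075

P(S > -2) = 0.17 + 0.15 + 0.21 = 0.53.
E[S | S > -2] = [(-1)·0.17 + 0·0.15 + 1·0.21] / 0.53
 = 0.04 / 0.53
 = 4/53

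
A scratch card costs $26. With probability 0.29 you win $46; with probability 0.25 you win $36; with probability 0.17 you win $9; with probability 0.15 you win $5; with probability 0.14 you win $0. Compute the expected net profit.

E[payout] = 46·0.29 + 36·0.25 + 9·0.17 + 5·0.15 + 0·0.14
 = 13.34 + 9 + 1.53 + 0.75 + 0
 = 24.62
Net = 24.62 - 26 = -1.38

-1.38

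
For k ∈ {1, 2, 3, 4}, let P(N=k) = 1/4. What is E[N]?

2.5

E[N] = Σ n·P(N=n)
 = 1·1/4 + 2·1/4 + 3·1/4 + 4·1/4
 = 1/4 + 1/2 + 3/4 + 1
 = 5/2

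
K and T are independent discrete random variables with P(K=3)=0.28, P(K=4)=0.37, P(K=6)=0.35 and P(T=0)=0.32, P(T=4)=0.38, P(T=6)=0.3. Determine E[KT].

E[KT] = Σ_k Σ_t kt · P(K=k)P(T=t)
 = 0·0.0896 + 12·0.1064 + 18·0.084 + 0·0.1184 + 16·0.1406 + 24·0.111 + 0·0.112 + 24·0.133 + 36·0.105
 = 0 + 1.2768 + 1.512 + 0 + 2.2496 + 2.664 + 0 + 3.192 + 3.78
 = 14.6744

14.6744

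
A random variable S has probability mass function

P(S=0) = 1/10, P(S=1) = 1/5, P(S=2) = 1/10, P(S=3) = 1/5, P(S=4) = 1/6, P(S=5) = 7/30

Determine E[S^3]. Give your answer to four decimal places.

46.2333

E[S^3] = Σ s^3·P(S=s)
 = 0·1/10 + 1·1/5 + 8·1/10 + 27·1/5 + 64·1/6 + 125·7/30
 = 0 + 1/5 + 4/5 + 27/5 + 32/3 + 175/6
 = 1387/30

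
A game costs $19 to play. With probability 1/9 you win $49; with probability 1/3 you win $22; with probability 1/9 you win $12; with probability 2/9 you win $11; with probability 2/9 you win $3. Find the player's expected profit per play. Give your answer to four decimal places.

-1.7778

E[payout] = 49·1/9 + 22·1/3 + 12·1/9 + 11·2/9 + 3·2/9
 = 49/9 + 22/3 + 4/3 + 22/9 + 2/3
 = 155/9
Net = 155/9 - 19 = -16/9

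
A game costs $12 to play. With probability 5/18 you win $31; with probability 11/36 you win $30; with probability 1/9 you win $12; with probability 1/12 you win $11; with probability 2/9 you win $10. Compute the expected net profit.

10.25

E[payout] = 31·5/18 + 30·11/36 + 12·1/9 + 11·1/12 + 10·2/9
 = 155/18 + 55/6 + 4/3 + 11/12 + 20/9
 = 89/4
Net = 89/4 - 12 = 41/4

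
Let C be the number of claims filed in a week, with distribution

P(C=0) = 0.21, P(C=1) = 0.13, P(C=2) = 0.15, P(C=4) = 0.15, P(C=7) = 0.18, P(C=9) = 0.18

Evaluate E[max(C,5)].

E[max(C,5)] = Σ max(c,5)·P(C=c)
 = 5·0.21 + 5·0.13 + 5·0.15 + 5·0.15 + 7·0.18 + 9·0.18
 = 1.05 + 0.65 + 0.75 + 0.75 + 1.26 + 1.62
 = 6.08

6.08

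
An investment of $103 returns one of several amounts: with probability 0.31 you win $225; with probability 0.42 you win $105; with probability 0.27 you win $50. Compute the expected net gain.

E[payout] = 225·0.31 + 105·0.42 + 50·0.27
 = 69.75 + 44.1 + 13.5
 = 127.35
Net = 127.35 - 103 = 24.35

24.35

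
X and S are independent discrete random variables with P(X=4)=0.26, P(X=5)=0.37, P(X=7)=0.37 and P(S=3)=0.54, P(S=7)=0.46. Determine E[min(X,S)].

4.1408

E[min(X,S)] = Σ_x Σ_s min(x,s) · P(X=x)P(S=s)
 = 3·0.1404 + 4·0.1196 + 3·0.1998 + 5·0.1702 + 3·0.1998 + 7·0.1702
 = 0.4212 + 0.4784 + 0.5994 + 0.851 + 0.5994 + 1.1914
 = 4.1408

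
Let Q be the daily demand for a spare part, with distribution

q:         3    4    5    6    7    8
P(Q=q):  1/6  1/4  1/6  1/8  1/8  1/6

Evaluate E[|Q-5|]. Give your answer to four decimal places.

E[|Q-5|] = Σ |q-5|·P(Q=q)
 = 2·1/6 + 1·1/4 + 0·1/6 + 1·1/8 + 2·1/8 + 3·1/6
 = 1/3 + 1/4 + 0 + 1/8 + 1/4 + 1/2
 = 35/24

1.4583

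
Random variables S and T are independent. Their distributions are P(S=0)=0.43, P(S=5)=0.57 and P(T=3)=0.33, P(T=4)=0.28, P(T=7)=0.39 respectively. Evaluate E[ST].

13.794

E[ST] = Σ_s Σ_t st · P(S=s)P(T=t)
 = 0·0.1419 + 0·0.1204 + 0·0.1677 + 15·0.1881 + 20·0.1596 + 35·0.2223
 = 0 + 0 + 0 + 2.8215 + 3.192 + 7.7805
 = 13.794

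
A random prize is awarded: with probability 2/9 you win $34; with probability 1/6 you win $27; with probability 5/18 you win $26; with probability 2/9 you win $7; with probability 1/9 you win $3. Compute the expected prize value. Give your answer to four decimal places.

21.1667

E[payout] = 34·2/9 + 27·1/6 + 26·5/18 + 7·2/9 + 3·1/9
 = 68/9 + 9/2 + 65/9 + 14/9 + 1/3
 = 127/6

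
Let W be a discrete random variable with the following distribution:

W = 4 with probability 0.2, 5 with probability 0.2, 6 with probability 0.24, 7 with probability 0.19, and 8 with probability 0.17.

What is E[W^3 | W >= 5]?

286.3125

P(W >= 5) = 0.2 + 0.24 + 0.19 + 0.17 = 0.8.
E[W^3 | W >= 5] = [125·0.2 + 216·0.24 + 343·0.19 + 512·0.17] / 0.8
 = 229.05 / 0.8
 = 4581/16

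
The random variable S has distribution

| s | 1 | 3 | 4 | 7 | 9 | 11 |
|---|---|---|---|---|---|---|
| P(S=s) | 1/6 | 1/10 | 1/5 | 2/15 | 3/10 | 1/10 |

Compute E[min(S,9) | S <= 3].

1.75

P(S <= 3) = 1/6 + 1/10 = 4/15.
E[min(S,9) | S <= 3] = [1·1/6 + 3·1/10] / (4/15)
 = 7/15 / (4/15)
 = 7/4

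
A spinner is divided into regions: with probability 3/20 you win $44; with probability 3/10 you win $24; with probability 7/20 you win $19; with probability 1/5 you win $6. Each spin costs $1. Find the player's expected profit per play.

E[payout] = 44·3/20 + 24·3/10 + 19·7/20 + 6·1/5
 = 33/5 + 36/5 + 133/20 + 6/5
 = 433/20
Net = 433/20 - 1 = 413/20

20.65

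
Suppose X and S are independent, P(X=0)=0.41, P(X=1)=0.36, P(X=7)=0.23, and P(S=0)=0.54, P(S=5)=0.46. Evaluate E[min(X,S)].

0.6946

E[min(X,S)] = Σ_x Σ_s min(x,s) · P(X=x)P(S=s)
 = 0·0.2214 + 0·0.1886 + 0·0.1944 + 1·0.1656 + 0·0.1242 + 5·0.1058
 = 0 + 0 + 0 + 0.1656 + 0 + 0.529
 = 0.6946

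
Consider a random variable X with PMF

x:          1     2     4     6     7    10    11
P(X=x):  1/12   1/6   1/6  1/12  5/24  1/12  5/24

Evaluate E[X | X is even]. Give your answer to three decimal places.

P(X is even) = 1/6 + 1/6 + 1/12 + 1/12 = 1/2.
E[X | X is even] = [2·1/6 + 4·1/6 + 6·1/12 + 10·1/12] / (1/2)
 = 7/3 / (1/2)
 = 14/3

4.667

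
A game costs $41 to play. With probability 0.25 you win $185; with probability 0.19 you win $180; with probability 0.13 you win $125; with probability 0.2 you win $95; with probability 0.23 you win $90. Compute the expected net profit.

E[payout] = 185·0.25 + 180·0.19 + 125·0.13 + 95·0.2 + 90·0.23
 = 46.25 + 34.2 + 16.25 + 19 + 20.7
 = 136.4
Net = 136.4 - 41 = 95.4

95.4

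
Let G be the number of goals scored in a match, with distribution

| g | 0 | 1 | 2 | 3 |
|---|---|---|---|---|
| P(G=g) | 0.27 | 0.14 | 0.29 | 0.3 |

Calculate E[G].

1.62

E[G] = Σ g·P(G=g)
 = 0·0.27 + 1·0.14 + 2·0.29 + 3·0.3
 = 0 + 0.14 + 0.58 + 0.9
 = 1.62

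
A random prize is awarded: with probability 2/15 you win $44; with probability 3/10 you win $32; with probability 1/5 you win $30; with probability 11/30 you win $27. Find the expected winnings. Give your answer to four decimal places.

31.3667

E[payout] = 44·2/15 + 32·3/10 + 30·1/5 + 27·11/30
 = 88/15 + 48/5 + 6 + 99/10
 = 941/30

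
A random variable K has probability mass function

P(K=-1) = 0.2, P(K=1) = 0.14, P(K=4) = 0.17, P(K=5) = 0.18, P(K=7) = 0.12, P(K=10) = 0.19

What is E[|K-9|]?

E[|K-9|] = Σ |k-9|·P(K=k)
 = 10·0.2 + 8·0.14 + 5·0.17 + 4·0.18 + 2·0.12 + 1·0.19
 = 2 + 1.12 + 0.85 + 0.72 + 0.24 + 0.19
 = 5.12

5.12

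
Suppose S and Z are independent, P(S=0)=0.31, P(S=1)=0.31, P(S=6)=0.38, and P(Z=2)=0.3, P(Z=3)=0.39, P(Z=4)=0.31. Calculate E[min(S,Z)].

E[min(S,Z)] = Σ_s Σ_z min(s,z) · P(S=s)P(Z=z)
 = 0·0.093 + 0·0.1209 + 0·0.0961 + 1·0.093 + 1·0.1209 + 1·0.0961 + 2·0.114 + 3·0.1482 + 4·0.1178
 = 0 + 0 + 0 + 0.093 + 0.1209 + 0.0961 + 0.228 + 0.4446 + 0.4712
 = 1.4538

1.4538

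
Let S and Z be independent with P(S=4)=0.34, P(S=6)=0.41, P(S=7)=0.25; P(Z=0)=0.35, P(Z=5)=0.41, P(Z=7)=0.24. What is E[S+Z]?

E[S+Z] = Σ_s Σ_z (s+z) · P(S=s)P(Z=z)
 = 4·0.119 + 9·0.1394 + 11·0.0816 + 6·0.1435 + 11·0.1681 + 13·0.0984 + 7·0.0875 + 12·0.1025 + 14·0.06
 = 0.476 + 1.2546 + 0.8976 + 0.861 + 1.8491 + 1.2792 + 0.6125 + 1.23 + 0.84
 = 9.3

9.3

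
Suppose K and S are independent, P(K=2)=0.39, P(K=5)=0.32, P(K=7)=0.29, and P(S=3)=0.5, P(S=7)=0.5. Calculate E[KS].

22.05

E[KS] = Σ_k Σ_s ks · P(K=k)P(S=s)
 = 6·0.195 + 14·0.195 + 15·0.16 + 35·0.16 + 21·0.145 + 49·0.145
 = 1.17 + 2.73 + 2.4 + 5.6 + 3.045 + 7.105
 = 22.05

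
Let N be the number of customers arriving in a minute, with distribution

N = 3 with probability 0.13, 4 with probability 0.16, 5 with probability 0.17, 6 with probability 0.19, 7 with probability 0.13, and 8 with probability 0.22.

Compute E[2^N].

E[2^N] = Σ 2^n·P(N=n)
 = 8·0.13 + 16·0.16 + 32·0.17 + 64·0.19 + 128·0.13 + 256·0.22
 = 1.04 + 2.56 + 5.44 + 12.16 + 16.64 + 56.32
 = 94.16

94.16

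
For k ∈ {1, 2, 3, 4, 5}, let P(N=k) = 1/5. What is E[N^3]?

E[N^3] = Σ n^3·P(N=n)
 = 1·1/5 + 8·1/5 + 27·1/5 + 64·1/5 + 125·1/5
 = 1/5 + 8/5 + 27/5 + 64/5 + 25
 = 45

45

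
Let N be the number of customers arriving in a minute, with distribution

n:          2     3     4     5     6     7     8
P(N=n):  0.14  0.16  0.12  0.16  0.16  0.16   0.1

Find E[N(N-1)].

E[N(N-1)] = Σ n(n-1)·P(N=n)
 = 2·0.14 + 6·0.16 + 12·0.12 + 20·0.16 + 30·0.16 + 42·0.16 + 56·0.1
 = 0.28 + 0.96 + 1.44 + 3.2 + 4.8 + 6.72 + 5.6
 = 23

23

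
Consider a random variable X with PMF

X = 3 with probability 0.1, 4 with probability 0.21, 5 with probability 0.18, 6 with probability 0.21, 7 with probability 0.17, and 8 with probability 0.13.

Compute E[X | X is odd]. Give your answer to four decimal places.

5.3111

P(X is odd) = 0.1 + 0.18 + 0.17 = 0.45.
E[X | X is odd] = [3·0.1 + 5·0.18 + 7·0.17] / 0.45
 = 2.39 / 0.45
 = 239/45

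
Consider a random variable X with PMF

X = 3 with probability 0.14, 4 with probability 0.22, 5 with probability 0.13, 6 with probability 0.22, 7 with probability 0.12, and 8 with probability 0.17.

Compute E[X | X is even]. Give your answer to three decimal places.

P(X is even) = 0.22 + 0.22 + 0.17 = 0.61.
E[X | X is even] = [4·0.22 + 6·0.22 + 8·0.17] / 0.61
 = 3.56 / 0.61
 = 356/61

5.836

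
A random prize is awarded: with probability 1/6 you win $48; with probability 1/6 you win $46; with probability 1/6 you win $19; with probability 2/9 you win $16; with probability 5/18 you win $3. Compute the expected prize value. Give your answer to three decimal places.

23.222

E[payout] = 48·1/6 + 46·1/6 + 19·1/6 + 16·2/9 + 3·5/18
 = 8 + 23/3 + 19/6 + 32/9 + 5/6
 = 209/9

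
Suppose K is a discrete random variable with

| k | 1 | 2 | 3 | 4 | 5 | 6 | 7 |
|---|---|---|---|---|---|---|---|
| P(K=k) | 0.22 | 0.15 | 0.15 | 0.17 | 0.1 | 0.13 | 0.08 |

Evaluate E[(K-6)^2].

E[(K-6)^2] = Σ (k-6)^2·P(K=k)
 = 25·0.22 + 16·0.15 + 9·0.15 + 4·0.17 + 1·0.1 + 0·0.13 + 1·0.08
 = 5.5 + 2.4 + 1.35 + 0.68 + 0.1 + 0 + 0.08
 = 10.11

10.11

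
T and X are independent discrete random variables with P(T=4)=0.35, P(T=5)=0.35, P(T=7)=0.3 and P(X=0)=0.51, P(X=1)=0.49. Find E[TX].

2.5725

E[TX] = Σ_t Σ_x tx · P(T=t)P(X=x)
 = 0·0.1785 + 4·0.1715 + 0·0.1785 + 5·0.1715 + 0·0.153 + 7·0.147
 = 0 + 0.686 + 0 + 0.8575 + 0 + 1.029
 = 2.5725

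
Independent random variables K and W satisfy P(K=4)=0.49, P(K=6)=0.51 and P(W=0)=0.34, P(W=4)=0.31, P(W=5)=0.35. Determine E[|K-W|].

2.373

E[|K-W|] = Σ_k Σ_w |k-w| · P(K=k)P(W=w)
 = 4·0.1666 + 0·0.1519 + 1·0.1715 + 6·0.1734 + 2·0.1581 + 1·0.1785
 = 0.6664 + 0 + 0.1715 + 1.0404 + 0.3162 + 0.1785
 = 2.373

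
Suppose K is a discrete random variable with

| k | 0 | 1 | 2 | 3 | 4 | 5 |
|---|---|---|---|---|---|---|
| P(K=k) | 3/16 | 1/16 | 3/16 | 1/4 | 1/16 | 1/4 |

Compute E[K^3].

43.5625

E[K^3] = Σ k^3·P(K=k)
 = 0·3/16 + 1·1/16 + 8·3/16 + 27·1/4 + 64·1/16 + 125·1/4
 = 0 + 1/16 + 3/2 + 27/4 + 4 + 125/4
 = 697/16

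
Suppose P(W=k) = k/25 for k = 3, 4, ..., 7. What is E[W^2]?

E[W^2] = Σ w^2·P(W=w)
 = 9·3/25 + 16·4/25 + 25·1/5 + 36·6/25 + 49·7/25
 = 27/25 + 64/25 + 5 + 216/25 + 343/25
 = 31

31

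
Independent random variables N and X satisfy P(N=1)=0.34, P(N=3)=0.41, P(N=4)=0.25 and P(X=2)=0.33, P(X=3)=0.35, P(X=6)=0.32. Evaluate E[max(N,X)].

E[max(N,X)] = Σ_n Σ_x max(n,x) · P(N=n)P(X=x)
 = 2·0.1122 + 3·0.119 + 6·0.1088 + 3·0.1353 + 3·0.1435 + 6·0.1312 + 4·0.0825 + 4·0.0875 + 6·0.08
 = 0.2244 + 0.357 + 0.6528 + 0.4059 + 0.4305 + 0.7872 + 0.33 + 0.35 + 0.48
 = 4.0178

4.0178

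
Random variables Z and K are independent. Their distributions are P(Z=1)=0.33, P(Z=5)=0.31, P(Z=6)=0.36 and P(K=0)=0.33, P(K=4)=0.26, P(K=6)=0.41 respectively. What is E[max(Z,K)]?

5.101

E[max(Z,K)] = Σ_z Σ_k max(z,k) · P(Z=z)P(K=k)
 = 1·0.1089 + 4·0.0858 + 6·0.1353 + 5·0.1023 + 5·0.0806 + 6·0.1271 + 6·0.1188 + 6·0.0936 + 6·0.1476
 = 0.1089 + 0.3432 + 0.8118 + 0.5115 + 0.403 + 0.7626 + 0.7128 + 0.5616 + 0.8856
 = 5.101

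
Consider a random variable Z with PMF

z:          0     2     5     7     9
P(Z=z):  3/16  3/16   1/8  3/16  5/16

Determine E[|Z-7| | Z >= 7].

1.25

P(Z >= 7) = 3/16 + 5/16 = 1/2.
E[|Z-7| | Z >= 7] = [0·3/16 + 2·5/16] / (1/2)
 = 5/8 / (1/2)
 = 5/4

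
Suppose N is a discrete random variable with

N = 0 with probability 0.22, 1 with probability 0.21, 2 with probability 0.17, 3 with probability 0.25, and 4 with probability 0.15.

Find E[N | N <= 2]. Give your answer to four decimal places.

0.9167

P(N <= 2) = 0.22 + 0.21 + 0.17 = 0.6.
E[N | N <= 2] = [0·0.22 + 1·0.21 + 2·0.17] / 0.6
 = 0.55 / 0.6
 = 11/12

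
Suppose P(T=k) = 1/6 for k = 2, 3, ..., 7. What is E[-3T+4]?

E[-3T+4] = Σ (-3t+4)·P(T=t)
 = (-2)·1/6 + (-5)·1/6 + (-8)·1/6 + (-11)·1/6 + (-14)·1/6 + (-17)·1/6
 = (-1/3) + (-5/6) + (-4/3) + (-11/6) + (-7/3) + (-17/6)
 = -19/2

-9.5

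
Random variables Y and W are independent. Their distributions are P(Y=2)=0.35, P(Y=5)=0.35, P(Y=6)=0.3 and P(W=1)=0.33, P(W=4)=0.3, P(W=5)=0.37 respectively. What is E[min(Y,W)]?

E[min(Y,W)] = Σ_y Σ_w min(y,w) · P(Y=y)P(W=w)
 = 1·0.1155 + 2·0.105 + 2·0.1295 + 1·0.1155 + 4·0.105 + 5·0.1295 + 1·0.099 + 4·0.09 + 5·0.111
 = 0.1155 + 0.21 + 0.259 + 0.1155 + 0.42 + 0.6475 + 0.099 + 0.36 + 0.555
 = 2.7815

2.7815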